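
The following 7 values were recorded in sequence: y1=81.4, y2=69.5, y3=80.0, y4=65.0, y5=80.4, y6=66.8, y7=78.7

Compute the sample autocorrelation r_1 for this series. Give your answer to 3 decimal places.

Mean ȳ = (81.4 + 69.5 + 80.0 + 65.0 + 80.4 + 66.8 + 78.7)/7 = 74.5429
Deviations from mean: 6.8571, -5.0429, 5.4571, -9.5429, 5.8571, -7.7429, 4.1571
Σ(y_t−ȳ)(y_{t+1}−ȳ) = (-34.5796) + (-27.5196) + (-52.0767) + (-55.8939) + (-45.3510) + (-32.1882) = -247.6090
Denominator Σ(y_t−ȳ)² = 304.8371
r_1 = -247.6090 / 304.8371 = -0.812

-0.812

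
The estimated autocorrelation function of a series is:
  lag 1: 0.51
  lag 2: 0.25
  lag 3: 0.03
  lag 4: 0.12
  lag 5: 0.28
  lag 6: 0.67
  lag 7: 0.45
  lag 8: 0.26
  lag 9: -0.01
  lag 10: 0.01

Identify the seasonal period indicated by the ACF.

6

The largest autocorrelation is r_6 = 0.67; the remaining lags stay at or below 0.51. The elevated value at lag 1 (0.51), dropping to 0.25 at lag 2, reflects decaying short-term dependence rather than seasonality.
The dominant spike at lag 6 indicates a seasonal period of 6.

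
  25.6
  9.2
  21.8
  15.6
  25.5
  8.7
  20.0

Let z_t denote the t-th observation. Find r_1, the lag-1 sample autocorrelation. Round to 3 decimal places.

Mean z̄ = (25.6 + 9.2 + 21.8 + 15.6 + 25.5 + 8.7 + 20.0)/7 = 18.0571
Deviations from mean: 7.5429, -8.8571, 3.7429, -2.4571, 7.4429, -9.3571, 1.9429
Numerator Σ_{t=1}^{6}(z_t−z̄)(z_{t+1}−z̄) = -215.2676
Denominator Σ(z_t−z̄)² = 302.1171
r_1 = -215.2676 / 302.1171 = -0.713

-0.713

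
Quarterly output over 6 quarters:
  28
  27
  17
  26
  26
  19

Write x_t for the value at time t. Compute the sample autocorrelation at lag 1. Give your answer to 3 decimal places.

Mean x̄ = (28 + 27 + 17 + 26 + 26 + 19)/6 = 23.8333
Σ(x_t−x̄)(x_{t+1}−x̄) = (13.1944) + (-21.6389) + (-14.8056) + (4.6944) + (-10.4722) = -29.0278
Denominator Σ(x_t−x̄)² = 106.8333
r_1 = -29.0278 / 106.8333 = -0.272

-0.272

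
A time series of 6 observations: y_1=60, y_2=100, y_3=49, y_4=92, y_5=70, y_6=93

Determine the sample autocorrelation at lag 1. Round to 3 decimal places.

Mean ȳ = (60 + 100 + 49 + 92 + 70 + 93)/6 = 77.3333
Deviations from mean: -17.3333, 22.6667, -28.3333, 14.6667, -7.3333, 15.6667
Numerator Σ_{t=1}^{5}(y_t−ȳ)(y_{t+1}−ȳ) = -1673.1111
Denominator Σ(y_t−ȳ)² = 2131.3333
r_1 = -1673.1111 / 2131.3333 = -0.785

-0.785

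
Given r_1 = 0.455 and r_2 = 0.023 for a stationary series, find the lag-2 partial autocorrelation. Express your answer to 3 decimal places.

φ_{22} = (r_2 − r_1²) / (1 − r_1²)
r_1² = (0.455)² = 0.207025
Numerator = 0.023 − 0.2070 = -0.1840; denominator = 1 − 0.2070 = 0.7930
φ_{22} = -0.1840 / 0.7930 = -0.232

-0.232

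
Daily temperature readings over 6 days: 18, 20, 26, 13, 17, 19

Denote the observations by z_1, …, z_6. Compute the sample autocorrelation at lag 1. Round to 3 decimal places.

-0.265

Mean z̄ = (18 + 20 + 26 + 13 + 17 + 19)/6 = 18.8333
Deviations from mean: -0.8333, 1.1667, 7.1667, -5.8333, -1.8333, 0.1667
Σ(z_t−z̄)(z_{t+1}−z̄) = (-0.9722) + (8.3611) + (-41.8056) + (10.6944) + (-0.3056) = -24.0278
Denominator Σ(z_t−z̄)² = 90.8333
r_1 = -24.0278 / 90.8333 = -0.265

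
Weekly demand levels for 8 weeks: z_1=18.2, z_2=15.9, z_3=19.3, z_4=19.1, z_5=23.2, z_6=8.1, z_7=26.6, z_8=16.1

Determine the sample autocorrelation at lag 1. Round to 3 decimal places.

Mean z̄ = (18.2 + 15.9 + 19.3 + 19.1 + 23.2 + 8.1 + 26.6 + 16.1)/8 = 18.3125
Σ(z_t−z̄)(z_{t+1}−z̄) = (0.2714) + (-2.3823) + (0.7777) + (3.8489) + (-49.9136) + (-84.6361) + (-18.3361) = -150.3702
Denominator Σ(z_t−z̄)² = 209.1888
r_1 = -150.3702 / 209.1888 = -0.719

-0.719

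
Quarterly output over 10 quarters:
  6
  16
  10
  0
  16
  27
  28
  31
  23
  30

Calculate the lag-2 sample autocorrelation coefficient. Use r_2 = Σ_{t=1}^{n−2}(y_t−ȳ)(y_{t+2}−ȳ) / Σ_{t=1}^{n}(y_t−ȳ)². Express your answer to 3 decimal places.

0.271

Mean ȳ = (6 + 16 + 10 + 0 + 16 + 27 + 28 + 31 + 23 + 30)/10 = 18.7000
Numerator Σ_{t=1}^{8}(y_t−ȳ)(y_{t+2}−ȳ) = 285.2200
Denominator Σ(y_t−ȳ)² = 1054.1000
r_2 = 285.2200 / 1054.1000 = 0.271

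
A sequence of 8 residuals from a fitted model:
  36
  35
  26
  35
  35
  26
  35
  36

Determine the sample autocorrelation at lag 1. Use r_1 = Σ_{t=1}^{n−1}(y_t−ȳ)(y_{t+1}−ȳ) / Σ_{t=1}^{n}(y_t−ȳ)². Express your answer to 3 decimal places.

-0.303

Mean ȳ = (36 + 35 + 26 + 35 + 35 + 26 + 35 + 36)/8 = 33.0000
Numerator Σ_{t=1}^{7}(y_t−ȳ)(y_{t+1}−ȳ) = -40.0000
Denominator Σ(y_t−ȳ)² = 132.0000
r_1 = -40.0000 / 132.0000 = -0.303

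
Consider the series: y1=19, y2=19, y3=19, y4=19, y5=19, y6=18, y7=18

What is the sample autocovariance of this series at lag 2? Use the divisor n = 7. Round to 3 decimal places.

Mean ȳ = (19 + 19 + 19 + 19 + 19 + 18 + 18)/7 = 18.7143
Deviations: 0.2857, 0.2857, 0.2857, 0.2857, 0.2857, -0.7143, -0.7143
Σ_{t=1}^{5}(y_t−ȳ)(y_{t+2}−ȳ) = -0.1633
γ_2 = -0.1633 / 7 = -0.023

-0.023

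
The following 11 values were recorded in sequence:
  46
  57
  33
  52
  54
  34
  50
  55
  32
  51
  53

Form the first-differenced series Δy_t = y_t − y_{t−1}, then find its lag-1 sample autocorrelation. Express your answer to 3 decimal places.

First differences Δy: 11, -24, 19, 2, -20, 16, 5, -23, 19, 2
Mean of differences = 0.7000
Numerator Σ(Δy_t−Δȳ)(Δy_{t+1}−Δȳ) = -1472.2900
Denominator Σ(Δy_t−Δȳ)² = 2632.1000
r_1(Δy) = -1472.2900 / 2632.1000 = -0.559

-0.559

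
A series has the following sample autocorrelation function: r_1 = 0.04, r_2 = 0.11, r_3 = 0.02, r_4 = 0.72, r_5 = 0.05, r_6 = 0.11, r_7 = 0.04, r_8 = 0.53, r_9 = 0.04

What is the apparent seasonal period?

4

The largest autocorrelation is r_4 = 0.72, with a weaker echo at lag 8 (0.53); the remaining lags stay at or below 0.11.
The dominant spike at lag 4 indicates a seasonal period of 4.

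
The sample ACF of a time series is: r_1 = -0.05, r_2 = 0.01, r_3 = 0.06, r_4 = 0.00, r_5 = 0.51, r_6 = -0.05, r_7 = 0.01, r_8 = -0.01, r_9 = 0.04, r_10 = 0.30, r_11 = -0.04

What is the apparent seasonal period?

The largest autocorrelation is r_5 = 0.51, with a weaker echo at lag 10 (0.30); the remaining lags stay at or below 0.06.
The dominant spike at lag 5 indicates a seasonal period of 5.

5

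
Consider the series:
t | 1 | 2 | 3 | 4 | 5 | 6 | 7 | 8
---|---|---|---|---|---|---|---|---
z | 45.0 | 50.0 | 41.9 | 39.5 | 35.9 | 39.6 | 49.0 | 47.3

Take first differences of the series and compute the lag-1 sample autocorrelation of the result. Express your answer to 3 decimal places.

First differences Δz: 5.0, -8.1, -2.4, -3.6, 3.7, 9.4, -1.7
Mean of differences = 0.3286
Numerator Σ(Δz_t−Δz̄)(Δz_{t+1}−Δz̄) = -6.7194
Denominator Σ(Δz_t−Δz̄)² = 213.5143
r_1(Δz) = -6.7194 / 213.5143 = -0.031

-0.031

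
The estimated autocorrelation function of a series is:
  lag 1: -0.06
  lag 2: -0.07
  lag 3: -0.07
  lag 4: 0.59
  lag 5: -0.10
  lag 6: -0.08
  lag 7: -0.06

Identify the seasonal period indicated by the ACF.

The largest autocorrelation is r_4 = 0.59; the remaining lags stay at or below -0.06.
The dominant spike at lag 4 indicates a seasonal period of 4.

4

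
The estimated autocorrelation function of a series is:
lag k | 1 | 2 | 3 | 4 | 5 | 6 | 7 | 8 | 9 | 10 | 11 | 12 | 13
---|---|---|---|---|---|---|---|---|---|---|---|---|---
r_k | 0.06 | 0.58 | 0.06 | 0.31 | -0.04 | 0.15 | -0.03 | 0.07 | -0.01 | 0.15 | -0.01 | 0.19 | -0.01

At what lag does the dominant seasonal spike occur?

2

The largest autocorrelation is r_2 = 0.58, with weaker echoes at lags 4 (0.31), 6 (0.15), 10 (0.15) and 12 (0.19); the remaining lags stay at or below 0.07.
The dominant spike at lag 2 indicates a seasonal period of 2.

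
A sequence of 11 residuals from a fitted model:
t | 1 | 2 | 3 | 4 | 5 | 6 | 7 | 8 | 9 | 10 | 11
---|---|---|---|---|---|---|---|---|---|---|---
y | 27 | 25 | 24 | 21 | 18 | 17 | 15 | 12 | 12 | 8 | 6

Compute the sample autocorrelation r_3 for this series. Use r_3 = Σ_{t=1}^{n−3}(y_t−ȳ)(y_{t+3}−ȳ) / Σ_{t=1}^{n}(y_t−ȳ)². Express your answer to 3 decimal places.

Mean ȳ = (27 + 25 + 24 + 21 + 18 + 17 + 15 + 12 + 12 + 8 + 6)/11 = 16.8182
Numerator Σ_{t=1}^{8}(y_t−ȳ)(y_{t+3}−ȳ) = 107.5372
Denominator Σ(y_t−ȳ)² = 485.6364
r_3 = 107.5372 / 485.6364 = 0.221

0.221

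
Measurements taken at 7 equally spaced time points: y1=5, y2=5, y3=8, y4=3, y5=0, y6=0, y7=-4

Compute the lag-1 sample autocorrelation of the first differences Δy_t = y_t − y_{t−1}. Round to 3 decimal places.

First differences Δy: 0, 3, -5, -3, 0, -4
Mean of differences = -1.5000
Numerator Σ(Δy_t−Δȳ)(Δy_{t+1}−Δȳ) = -9.7500
Denominator Σ(Δy_t−Δȳ)² = 45.5000
r_1(Δy) = -9.7500 / 45.5000 = -0.214

-0.214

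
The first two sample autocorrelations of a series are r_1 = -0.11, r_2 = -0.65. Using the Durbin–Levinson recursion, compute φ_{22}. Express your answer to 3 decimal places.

φ_{22} = (r_2 − r_1²) / (1 − r_1²)
r_1² = (-0.11)² = 0.0121
Numerator = -0.65 − 0.0121 = -0.6621; denominator = 1 − 0.0121 = 0.9879
φ_{22} = -0.6621 / 0.9879 = -0.670

-0.670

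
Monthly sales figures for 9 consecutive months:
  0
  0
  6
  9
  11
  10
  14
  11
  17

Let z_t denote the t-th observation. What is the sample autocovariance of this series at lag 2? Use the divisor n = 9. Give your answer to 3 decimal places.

Mean z̄ = (0 + 0 + 6 + 9 + 11 + 10 + 14 + 11 + 17)/9 = 8.6667
Σ_{t=1}^{7}(z_t−z̄)(z_{t+2}−z̄) = 74.4444
γ_2 = 74.4444 / 9 = 8.272

8.272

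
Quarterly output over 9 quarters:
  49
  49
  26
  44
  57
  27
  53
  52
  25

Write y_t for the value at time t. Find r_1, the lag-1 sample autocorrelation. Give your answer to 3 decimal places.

Mean ȳ = (49 + 49 + 26 + 44 + 57 + 27 + 53 + 52 + 25)/9 = 42.4444
Numerator Σ_{t=1}^{8}(y_t−ȳ)(y_{t+1}−ȳ) = -521.4198
Denominator Σ(y_t−ȳ)² = 1316.2222
r_1 = -521.4198 / 1316.2222 = -0.396

-0.396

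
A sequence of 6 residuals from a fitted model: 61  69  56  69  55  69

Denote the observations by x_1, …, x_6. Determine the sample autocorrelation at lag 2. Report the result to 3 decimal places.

Mean x̄ = (61 + 69 + 56 + 69 + 55 + 69)/6 = 63.1667
Numerator Σ_{t=1}^{4}(x_t−x̄)(x_{t+2}−x̄) = 142.1111
Denominator Σ(x_t−x̄)² = 224.8333
r_2 = 142.1111 / 224.8333 = 0.632

0.632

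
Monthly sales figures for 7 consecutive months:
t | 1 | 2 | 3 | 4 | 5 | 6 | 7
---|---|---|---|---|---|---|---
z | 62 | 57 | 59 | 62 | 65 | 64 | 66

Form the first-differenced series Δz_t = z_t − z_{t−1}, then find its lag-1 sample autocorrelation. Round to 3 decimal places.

-0.104

First differences Δz: -5, 2, 3, 3, -1, 2
Mean of differences = 0.6667
Numerator Σ(Δz_t−Δz̄)(Δz_{t+1}−Δz̄) = -5.1111
Denominator Σ(Δz_t−Δz̄)² = 49.3333
r_1(Δz) = -5.1111 / 49.3333 = -0.104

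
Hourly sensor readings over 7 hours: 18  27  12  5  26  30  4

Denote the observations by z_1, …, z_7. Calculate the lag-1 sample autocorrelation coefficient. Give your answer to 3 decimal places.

Mean z̄ = (18 + 27 + 12 + 5 + 26 + 30 + 4)/7 = 17.4286
Deviations from mean: 0.5714, 9.5714, -5.4286, -12.4286, 8.5714, 12.5714, -13.4286
Numerator Σ_{t=1}^{6}(z_t−z̄)(z_{t+1}−z̄) = -146.6122
Denominator Σ(z_t−z̄)² = 687.7143
r_1 = -146.6122 / 687.7143 = -0.213

-0.213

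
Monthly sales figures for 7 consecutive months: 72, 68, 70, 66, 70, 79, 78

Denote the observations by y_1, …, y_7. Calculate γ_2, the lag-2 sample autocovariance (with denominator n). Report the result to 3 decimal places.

Mean ȳ = (72 + 68 + 70 + 66 + 70 + 79 + 78)/7 = 71.8571
Σ_{t=1}^{5}(y_t−ȳ)(y_{t+2}−ȳ) = -27.4694
γ_2 = -27.4694 / 7 = -3.924

-3.924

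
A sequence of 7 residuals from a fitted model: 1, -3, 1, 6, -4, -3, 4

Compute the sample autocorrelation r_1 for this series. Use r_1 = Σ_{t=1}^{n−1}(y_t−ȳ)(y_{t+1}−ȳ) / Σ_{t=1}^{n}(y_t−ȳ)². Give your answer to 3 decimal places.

Mean ȳ = (1 − 3 + 1 + 6 − 4 − 3 + 4)/7 = 0.2857
Deviations from mean: 0.7143, -3.2857, 0.7143, 5.7143, -4.2857, -3.2857, 3.7143
Σ(y_t−ȳ)(y_{t+1}−ȳ) = (-2.3469) + (-2.3469) + (4.0816) + (-24.4898) + (14.0816) + (-12.2041) = -23.2245
Denominator Σ(y_t−ȳ)² = 87.4286
r_1 = -23.2245 / 87.4286 = -0.266

-0.266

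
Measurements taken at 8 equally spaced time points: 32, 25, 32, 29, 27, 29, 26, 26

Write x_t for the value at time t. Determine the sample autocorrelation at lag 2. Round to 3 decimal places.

0.167

Mean x̄ = (32 + 25 + 32 + 29 + 27 + 29 + 26 + 26)/8 = 28.2500
Deviations from mean: 3.7500, -3.2500, 3.7500, 0.7500, -1.2500, 0.7500, -2.2500, -2.2500
Σ(x_t−x̄)(x_{t+2}−x̄) = (14.0625) + (-2.4375) + (-4.6875) + (0.5625) + (2.8125) + (-1.6875) = 8.6250
Denominator Σ(x_t−x̄)² = 51.5000
r_2 = 8.6250 / 51.5000 = 0.167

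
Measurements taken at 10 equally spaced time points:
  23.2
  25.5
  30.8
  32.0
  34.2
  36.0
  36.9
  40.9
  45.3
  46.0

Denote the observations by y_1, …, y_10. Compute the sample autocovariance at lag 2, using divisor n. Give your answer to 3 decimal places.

Mean ȳ = (23.2 + 25.5 + 30.8 + 32.0 + 34.2 + 36.0 + 36.9 + 40.9 + 45.3 + 46.0)/10 = 35.0800
Σ_{t=1}^{8}(y_t−ȳ)(y_{t+2}−ȳ) = 167.1932
γ_2 = 167.1932 / 10 = 16.719

16.719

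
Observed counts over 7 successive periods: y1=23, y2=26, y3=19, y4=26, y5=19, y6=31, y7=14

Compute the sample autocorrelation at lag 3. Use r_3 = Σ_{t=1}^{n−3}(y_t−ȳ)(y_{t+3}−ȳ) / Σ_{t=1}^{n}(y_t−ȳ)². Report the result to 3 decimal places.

Mean ȳ = (23 + 26 + 19 + 26 + 19 + 31 + 14)/7 = 22.5714
Σ(y_t−ȳ)(y_{t+3}−ȳ) = (1.4694) + (-12.2449) + (-30.1020) + (-29.3878) = -70.2653
Denominator Σ(y_t−ȳ)² = 193.7143
r_3 = -70.2653 / 193.7143 = -0.363

-0.363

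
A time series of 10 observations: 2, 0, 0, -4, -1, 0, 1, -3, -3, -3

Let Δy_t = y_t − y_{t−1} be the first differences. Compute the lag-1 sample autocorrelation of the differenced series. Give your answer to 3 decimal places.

First differences Δy: -2, 0, -4, 3, 1, 1, -4, 0, 0
Mean of differences = -0.5556
Numerator Σ(Δy_t−Δȳ)(Δy_{t+1}−Δȳ) = -13.9753
Denominator Σ(Δy_t−Δȳ)² = 44.2222
r_1(Δy) = -13.9753 / 44.2222 = -0.316

-0.316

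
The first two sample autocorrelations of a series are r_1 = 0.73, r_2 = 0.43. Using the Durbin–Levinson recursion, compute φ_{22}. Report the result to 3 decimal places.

-0.220

φ_{22} = (r_2 − r_1²) / (1 − r_1²)
r_1² = (0.73)² = 0.5329
Numerator = 0.43 − 0.5329 = -0.1029; denominator = 1 − 0.5329 = 0.4671
φ_{22} = -0.1029 / 0.4671 = -0.220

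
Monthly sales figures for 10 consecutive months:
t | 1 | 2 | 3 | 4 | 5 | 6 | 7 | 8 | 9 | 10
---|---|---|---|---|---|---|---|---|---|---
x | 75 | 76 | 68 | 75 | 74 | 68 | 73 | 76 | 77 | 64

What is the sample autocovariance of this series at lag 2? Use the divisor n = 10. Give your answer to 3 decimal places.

-6.292

Mean x̄ = (75 + 76 + 68 + 75 + 74 + 68 + 73 + 76 + 77 + 64)/10 = 72.6000
Σ_{t=1}^{8}(x_t−x̄)(x_{t+2}−x̄) = -62.9200
γ_2 = -62.9200 / 10 = -6.292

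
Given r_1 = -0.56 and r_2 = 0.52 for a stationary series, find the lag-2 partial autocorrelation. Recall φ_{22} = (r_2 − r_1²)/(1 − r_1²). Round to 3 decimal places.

φ_{22} = (r_2 − r_1²) / (1 − r_1²)
r_1² = (-0.56)² = 0.3136
Numerator = 0.52 − 0.3136 = 0.2064; denominator = 1 − 0.3136 = 0.6864
φ_{22} = 0.2064 / 0.6864 = 0.301

0.301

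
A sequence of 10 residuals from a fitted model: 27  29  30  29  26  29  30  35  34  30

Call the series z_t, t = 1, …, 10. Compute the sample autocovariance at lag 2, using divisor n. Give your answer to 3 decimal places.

-0.312

Mean z̄ = (27 + 29 + 30 + 29 + 26 + 29 + 30 + 35 + 34 + 30)/10 = 29.9000
Σ_{t=1}^{8}(z_t−z̄)(z_{t+2}−z̄) = -3.1200
γ_2 = -3.1200 / 10 = -0.312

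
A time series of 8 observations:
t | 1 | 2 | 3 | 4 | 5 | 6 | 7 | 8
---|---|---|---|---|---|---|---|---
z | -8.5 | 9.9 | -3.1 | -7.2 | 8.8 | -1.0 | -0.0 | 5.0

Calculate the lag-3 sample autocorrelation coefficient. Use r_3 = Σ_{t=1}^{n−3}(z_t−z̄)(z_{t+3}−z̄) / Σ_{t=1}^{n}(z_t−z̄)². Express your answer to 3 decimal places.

0.582

Mean z̄ = (-8.5 + 9.9 − 3.1 − 7.2 + 8.8 − 1.0 − 0.0 + 5.0)/8 = 0.4875
Σ(z_t−z̄)(z_{t+3}−z̄) = (69.0914) + (78.2414) + (5.3364) + (3.7477) + (37.5102) = 193.9270
Denominator Σ(z_t−z̄)² = 333.2488
r_3 = 193.9270 / 333.2488 = 0.582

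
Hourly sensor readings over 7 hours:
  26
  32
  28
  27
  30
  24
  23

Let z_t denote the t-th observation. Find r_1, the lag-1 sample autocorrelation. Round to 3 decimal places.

Mean z̄ = (26 + 32 + 28 + 27 + 30 + 24 + 23)/7 = 27.1429
Deviations from mean: -1.1429, 4.8571, 0.8571, -0.1429, 2.8571, -3.1429, -4.1429
Σ(z_t−z̄)(z_{t+1}−z̄) = (-5.5510) + (4.1633) + (-0.1224) + (-0.4082) + (-8.9796) + (13.0204) = 2.1224
Denominator Σ(z_t−z̄)² = 60.8571
r_1 = 2.1224 / 60.8571 = 0.035

0.035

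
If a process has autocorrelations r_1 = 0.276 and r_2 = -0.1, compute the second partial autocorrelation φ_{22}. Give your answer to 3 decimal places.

φ_{22} = (r_2 − r_1²) / (1 − r_1²)
r_1² = (0.276)² = 0.076176
Numerator = -0.1 − 0.0762 = -0.1762; denominator = 1 − 0.0762 = 0.9238
φ_{22} = -0.1762 / 0.9238 = -0.191

-0.191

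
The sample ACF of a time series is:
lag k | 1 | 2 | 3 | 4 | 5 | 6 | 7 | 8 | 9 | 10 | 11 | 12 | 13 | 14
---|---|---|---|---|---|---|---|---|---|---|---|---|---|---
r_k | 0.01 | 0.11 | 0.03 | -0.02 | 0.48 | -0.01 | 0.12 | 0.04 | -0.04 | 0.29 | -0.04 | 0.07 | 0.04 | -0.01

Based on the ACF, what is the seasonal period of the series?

5

The largest autocorrelation is r_5 = 0.48, with a weaker echo at lag 10 (0.29); the remaining lags stay at or below 0.12.
The dominant spike at lag 5 indicates a seasonal period of 5.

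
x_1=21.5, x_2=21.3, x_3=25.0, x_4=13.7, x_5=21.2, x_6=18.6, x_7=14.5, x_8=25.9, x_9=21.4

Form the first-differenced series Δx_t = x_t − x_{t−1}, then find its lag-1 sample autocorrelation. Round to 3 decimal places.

First differences Δx: -0.2, 3.7, -11.3, 7.5, -2.6, -4.1, 11.4, -4.5
Mean of differences = -0.0125
Numerator Σ(Δx_t−Δx̄)(Δx_{t+1}−Δx̄) = -234.1227
Denominator Σ(Δx_t−Δx̄)² = 371.4488
r_1(Δx) = -234.1227 / 371.4488 = -0.630

-0.630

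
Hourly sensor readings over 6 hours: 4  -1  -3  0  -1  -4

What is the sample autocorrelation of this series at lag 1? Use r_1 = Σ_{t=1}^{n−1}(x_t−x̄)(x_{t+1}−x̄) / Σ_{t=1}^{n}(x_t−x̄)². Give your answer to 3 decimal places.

Mean x̄ = (4 − 1 − 3 + 0 − 1 − 4)/6 = -0.8333
Deviations from mean: 4.8333, -0.1667, -2.1667, 0.8333, -0.1667, -3.1667
Numerator Σ_{t=1}^{5}(x_t−x̄)(x_{t+1}−x̄) = -1.8611
Denominator Σ(x_t−x̄)² = 38.8333
r_1 = -1.8611 / 38.8333 = -0.048

-0.048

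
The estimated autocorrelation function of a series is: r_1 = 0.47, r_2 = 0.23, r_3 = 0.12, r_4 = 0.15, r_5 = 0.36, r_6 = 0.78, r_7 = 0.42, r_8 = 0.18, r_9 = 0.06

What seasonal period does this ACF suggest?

The largest autocorrelation is r_6 = 0.78; the remaining lags stay at or below 0.47. The elevated value at lag 1 (0.47), dropping to 0.23 at lag 2, reflects decaying short-term dependence rather than seasonality.
The dominant spike at lag 6 indicates a seasonal period of 6.

6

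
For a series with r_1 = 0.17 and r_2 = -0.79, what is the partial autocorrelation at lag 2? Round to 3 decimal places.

φ_{22} = (r_2 − r_1²) / (1 − r_1²)
r_1² = (0.17)² = 0.0289
Numerator = -0.79 − 0.0289 = -0.8189; denominator = 1 − 0.0289 = 0.9711
φ_{22} = -0.8189 / 0.9711 = -0.843

-0.843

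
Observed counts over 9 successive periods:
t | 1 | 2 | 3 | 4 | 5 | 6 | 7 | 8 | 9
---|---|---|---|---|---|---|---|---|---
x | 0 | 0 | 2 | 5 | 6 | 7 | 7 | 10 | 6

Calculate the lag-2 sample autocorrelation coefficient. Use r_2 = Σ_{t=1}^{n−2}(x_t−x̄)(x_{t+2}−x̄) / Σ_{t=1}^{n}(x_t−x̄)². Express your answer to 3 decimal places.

0.282

Mean x̄ = (0 + 0 + 2 + 5 + 6 + 7 + 7 + 10 + 6)/9 = 4.7778
Σ(x_t−x̄)(x_{t+2}−x̄) = (13.2716) + (-1.0617) + (-3.3951) + (0.4938) + (2.7160) + (11.6049) + (2.7160) = 26.3457
Denominator Σ(x_t−x̄)² = 93.5556
r_2 = 26.3457 / 93.5556 = 0.282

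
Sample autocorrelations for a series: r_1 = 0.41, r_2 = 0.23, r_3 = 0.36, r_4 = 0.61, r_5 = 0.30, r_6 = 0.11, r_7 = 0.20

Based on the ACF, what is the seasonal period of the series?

4

The largest autocorrelation is r_4 = 0.61; the remaining lags stay at or below 0.41. The elevated value at lag 1 (0.41), dropping to 0.23 at lag 2, reflects decaying short-term dependence rather than seasonality.
The dominant spike at lag 4 indicates a seasonal period of 4.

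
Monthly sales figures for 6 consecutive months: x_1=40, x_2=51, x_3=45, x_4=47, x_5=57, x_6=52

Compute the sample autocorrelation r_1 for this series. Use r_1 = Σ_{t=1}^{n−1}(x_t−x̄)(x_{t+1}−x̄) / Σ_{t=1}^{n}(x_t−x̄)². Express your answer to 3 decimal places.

Mean x̄ = (40 + 51 + 45 + 47 + 57 + 52)/6 = 48.6667
Deviations from mean: -8.6667, 2.3333, -3.6667, -1.6667, 8.3333, 3.3333
Σ(x_t−x̄)(x_{t+1}−x̄) = (-20.2222) + (-8.5556) + (6.1111) + (-13.8889) + (27.7778) = -8.7778
Denominator Σ(x_t−x̄)² = 177.3333
r_1 = -8.7778 / 177.3333 = -0.049

-0.049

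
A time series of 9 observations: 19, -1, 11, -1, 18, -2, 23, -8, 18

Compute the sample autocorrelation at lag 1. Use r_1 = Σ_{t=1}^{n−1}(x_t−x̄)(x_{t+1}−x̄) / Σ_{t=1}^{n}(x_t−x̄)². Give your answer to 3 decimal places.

Mean x̄ = (19 − 1 + 11 − 1 + 18 − 2 + 23 − 8 + 18)/9 = 8.5556
Numerator Σ_{t=1}^{8}(x_t−x̄)(x_{t+1}−x̄) = -884.4198
Denominator Σ(x_t−x̄)² = 1070.2222
r_1 = -884.4198 / 1070.2222 = -0.826

-0.826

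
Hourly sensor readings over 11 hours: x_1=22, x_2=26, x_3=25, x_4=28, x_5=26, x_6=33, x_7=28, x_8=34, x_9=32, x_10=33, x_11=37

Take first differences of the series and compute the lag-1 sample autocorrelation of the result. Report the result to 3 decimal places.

First differences Δx: 4, -1, 3, -2, 7, -5, 6, -2, 1, 4
Mean of differences = 1.5000
Numerator Σ(Δx_t−Δx̄)(Δx_{t+1}−Δx̄) = -114.7500
Denominator Σ(Δx_t−Δx̄)² = 138.5000
r_1(Δx) = -114.7500 / 138.5000 = -0.829

-0.829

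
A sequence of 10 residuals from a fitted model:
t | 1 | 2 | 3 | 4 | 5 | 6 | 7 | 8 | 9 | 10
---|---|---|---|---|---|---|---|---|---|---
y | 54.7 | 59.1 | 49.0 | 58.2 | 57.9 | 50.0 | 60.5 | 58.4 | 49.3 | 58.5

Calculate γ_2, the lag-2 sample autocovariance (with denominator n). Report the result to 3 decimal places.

-4.185

Mean ȳ = (54.7 + 59.1 + 49.0 + 58.2 + 57.9 + 50.0 + 60.5 + 58.4 + 49.3 + 58.5)/10 = 55.5600
Σ_{t=1}^{8}(y_t−ȳ)(y_{t+2}−ȳ) = -41.8472
γ_2 = -41.8472 / 10 = -4.185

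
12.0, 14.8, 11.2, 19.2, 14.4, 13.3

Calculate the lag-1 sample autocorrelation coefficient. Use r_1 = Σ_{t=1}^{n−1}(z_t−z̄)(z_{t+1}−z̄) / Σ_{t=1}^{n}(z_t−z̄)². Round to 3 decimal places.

Mean z̄ = (12.0 + 14.8 + 11.2 + 19.2 + 14.4 + 13.3)/6 = 14.1500
Numerator Σ_{t=1}^{5}(z_t−z̄)(z_{t+1}−z̄) = -17.1625
Denominator Σ(z_t−z̄)² = 40.0350
r_1 = -17.1625 / 40.0350 = -0.429

-0.429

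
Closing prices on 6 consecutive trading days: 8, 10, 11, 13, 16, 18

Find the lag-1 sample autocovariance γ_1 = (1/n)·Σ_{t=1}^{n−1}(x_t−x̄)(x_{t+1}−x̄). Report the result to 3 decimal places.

Mean x̄ = (8 + 10 + 11 + 13 + 16 + 18)/6 = 12.6667
Deviations: -4.6667, -2.6667, -1.6667, 0.3333, 3.3333, 5.3333
Σ_{t=1}^{5}(x_t−x̄)(x_{t+1}−x̄) = 35.2222
γ_1 = 35.2222 / 6 = 5.870

5.870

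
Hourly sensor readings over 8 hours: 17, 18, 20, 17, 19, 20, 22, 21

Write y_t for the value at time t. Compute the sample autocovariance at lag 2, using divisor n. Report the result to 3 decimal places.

-0.016

Mean ȳ = (17 + 18 + 20 + 17 + 19 + 20 + 22 + 21)/8 = 19.2500
Deviations: -2.2500, -1.2500, 0.7500, -2.2500, -0.2500, 0.7500, 2.7500, 1.7500
Σ_{t=1}^{6}(y_t−ȳ)(y_{t+2}−ȳ) = -0.1250
γ_2 = -0.1250 / 8 = -0.016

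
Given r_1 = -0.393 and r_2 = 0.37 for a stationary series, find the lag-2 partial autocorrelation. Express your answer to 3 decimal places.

φ_{22} = (r_2 − r_1²) / (1 − r_1²)
r_1² = (-0.393)² = 0.154449
Numerator = 0.37 − 0.1544 = 0.2156; denominator = 1 − 0.1544 = 0.8456
φ_{22} = 0.2156 / 0.8456 = 0.255

0.255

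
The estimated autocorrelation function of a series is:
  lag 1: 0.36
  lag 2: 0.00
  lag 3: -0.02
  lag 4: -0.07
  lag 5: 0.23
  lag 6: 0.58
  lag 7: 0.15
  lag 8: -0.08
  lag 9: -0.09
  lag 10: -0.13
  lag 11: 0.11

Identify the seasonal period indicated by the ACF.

6

The largest autocorrelation is r_6 = 0.58; the remaining lags stay at or below 0.36. The elevated value at lag 1 (0.36), dropping to 0.00 at lag 2, reflects decaying short-term dependence rather than seasonality.
The dominant spike at lag 6 indicates a seasonal period of 6.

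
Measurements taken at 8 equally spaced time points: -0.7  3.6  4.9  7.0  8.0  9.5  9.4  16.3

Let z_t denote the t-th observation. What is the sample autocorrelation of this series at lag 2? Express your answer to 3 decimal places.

0.225

Mean z̄ = (-0.7 + 3.6 + 4.9 + 7.0 + 8.0 + 9.5 + 9.4 + 16.3)/8 = 7.2500
Deviations from mean: -7.9500, -3.6500, -2.3500, -0.2500, 0.7500, 2.2500, 2.1500, 9.0500
Σ(z_t−z̄)(z_{t+2}−z̄) = (18.6825) + (0.9125) + (-1.7625) + (-0.5625) + (1.6125) + (20.3625) = 39.2450
Denominator Σ(z_t−z̄)² = 174.2600
r_2 = 39.2450 / 174.2600 = 0.225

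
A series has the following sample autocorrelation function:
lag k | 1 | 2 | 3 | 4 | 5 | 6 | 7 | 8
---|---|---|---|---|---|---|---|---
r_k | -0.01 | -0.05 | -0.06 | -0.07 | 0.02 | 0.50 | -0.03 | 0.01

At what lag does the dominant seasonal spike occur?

6

The largest autocorrelation is r_6 = 0.50; the remaining lags stay at or below 0.02.
The dominant spike at lag 6 indicates a seasonal period of 6.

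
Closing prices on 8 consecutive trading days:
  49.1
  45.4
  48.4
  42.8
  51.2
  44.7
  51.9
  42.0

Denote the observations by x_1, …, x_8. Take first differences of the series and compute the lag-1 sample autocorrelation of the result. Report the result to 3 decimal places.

-0.782

First differences Δx: -3.7, 3.0, -5.6, 8.4, -6.5, 7.2, -9.9
Mean of differences = -1.0143
Numerator Σ(Δx_t−Δx̄)(Δx_{t+1}−Δx̄) = -242.0559
Denominator Σ(Δx_t−Δx̄)² = 309.5086
r_1(Δx) = -242.0559 / 309.5086 = -0.782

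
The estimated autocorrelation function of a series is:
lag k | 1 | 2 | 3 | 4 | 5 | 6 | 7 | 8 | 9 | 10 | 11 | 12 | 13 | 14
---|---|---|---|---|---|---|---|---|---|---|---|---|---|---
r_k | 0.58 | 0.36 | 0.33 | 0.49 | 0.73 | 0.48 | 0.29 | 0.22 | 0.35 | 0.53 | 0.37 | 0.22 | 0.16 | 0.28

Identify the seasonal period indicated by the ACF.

5

The largest autocorrelation is r_5 = 0.73; the remaining lags stay at or below 0.58. The elevated value at lag 1 (0.58), dropping to 0.36 at lag 2, reflects decaying short-term dependence rather than seasonality.
The dominant spike at lag 5 indicates a seasonal period of 5.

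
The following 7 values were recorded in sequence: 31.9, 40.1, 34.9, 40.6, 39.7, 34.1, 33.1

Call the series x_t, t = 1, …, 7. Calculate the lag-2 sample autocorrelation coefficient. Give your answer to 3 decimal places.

-0.036

Mean x̄ = (31.9 + 40.1 + 34.9 + 40.6 + 39.7 + 34.1 + 33.1)/7 = 36.3429
Deviations from mean: -4.4429, 3.7571, -1.4429, 4.2571, 3.3571, -2.2429, -3.2429
Σ(x_t−x̄)(x_{t+2}−x̄) = (6.4104) + (15.9947) + (-4.8439) + (-9.5482) + (-10.8867) = -2.8737
Denominator Σ(x_t−x̄)² = 80.8771
r_2 = -2.8737 / 80.8771 = -0.036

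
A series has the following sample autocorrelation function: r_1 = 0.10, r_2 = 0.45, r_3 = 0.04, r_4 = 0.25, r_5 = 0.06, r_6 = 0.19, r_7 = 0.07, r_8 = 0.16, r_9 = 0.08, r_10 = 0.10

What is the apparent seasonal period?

The largest autocorrelation is r_2 = 0.45, with weaker echoes at lags 4 (0.25), 6 (0.19) and 8 (0.16); the remaining lags stay at or below 0.10.
The dominant spike at lag 2 indicates a seasonal period of 2.

2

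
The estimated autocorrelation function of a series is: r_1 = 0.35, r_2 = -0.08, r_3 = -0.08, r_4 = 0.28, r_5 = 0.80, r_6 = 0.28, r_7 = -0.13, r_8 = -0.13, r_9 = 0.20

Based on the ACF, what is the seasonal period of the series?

The largest autocorrelation is r_5 = 0.80; the remaining lags stay at or below 0.35.
The dominant spike at lag 5 indicates a seasonal period of 5.

5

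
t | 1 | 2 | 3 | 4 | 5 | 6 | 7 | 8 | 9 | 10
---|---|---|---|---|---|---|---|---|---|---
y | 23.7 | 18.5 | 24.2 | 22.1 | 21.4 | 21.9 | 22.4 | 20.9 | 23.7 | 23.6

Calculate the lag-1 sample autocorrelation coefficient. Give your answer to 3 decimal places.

Mean ȳ = (23.7 + 18.5 + 24.2 + 22.1 + 21.4 + 21.9 + 22.4 + 20.9 + 23.7 + 23.6)/10 = 22.2400
Numerator Σ_{t=1}^{9}(y_t−ȳ)(y_{t+1}−ȳ) = -12.9016
Denominator Σ(y_t−ȳ)² = 26.6040
r_1 = -12.9016 / 26.6040 = -0.485

-0.485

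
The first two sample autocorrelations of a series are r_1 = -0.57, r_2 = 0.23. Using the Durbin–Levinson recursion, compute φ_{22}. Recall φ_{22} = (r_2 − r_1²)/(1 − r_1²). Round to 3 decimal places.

φ_{22} = (r_2 − r_1²) / (1 − r_1²)
r_1² = (-0.57)² = 0.3249
Numerator = 0.23 − 0.3249 = -0.0949; denominator = 1 − 0.3249 = 0.6751
φ_{22} = -0.0949 / 0.6751 = -0.141

-0.141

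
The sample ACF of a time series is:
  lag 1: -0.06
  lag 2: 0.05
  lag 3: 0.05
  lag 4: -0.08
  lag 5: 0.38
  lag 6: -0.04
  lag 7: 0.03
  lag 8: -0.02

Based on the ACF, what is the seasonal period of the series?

The largest autocorrelation is r_5 = 0.38; the remaining lags stay at or below 0.05.
The dominant spike at lag 5 indicates a seasonal period of 5.

5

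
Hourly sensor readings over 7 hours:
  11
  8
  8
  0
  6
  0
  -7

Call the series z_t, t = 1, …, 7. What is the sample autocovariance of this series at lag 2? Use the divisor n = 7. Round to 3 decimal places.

2.058

Mean z̄ = (11 + 8 + 8 + 0 + 6 + 0 − 7)/7 = 3.7143
Deviations: 7.2857, 4.2857, 4.2857, -3.7143, 2.2857, -3.7143, -10.7143
Σ_{t=1}^{5}(z_t−z̄)(z_{t+2}−z̄) = 14.4082
γ_2 = 14.4082 / 7 = 2.058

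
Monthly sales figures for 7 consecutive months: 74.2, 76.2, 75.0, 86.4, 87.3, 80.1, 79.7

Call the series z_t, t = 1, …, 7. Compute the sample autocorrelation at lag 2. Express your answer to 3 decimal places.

-0.192

Mean z̄ = (74.2 + 76.2 + 75.0 + 86.4 + 87.3 + 80.1 + 79.7)/7 = 79.8429
Deviations from mean: -5.6429, -3.6429, -4.8429, 6.5571, 7.4571, 0.2571, -0.1429
Numerator Σ_{t=1}^{5}(z_t−z̄)(z_{t+2}−z̄) = -32.0522
Denominator Σ(z_t−z̄)² = 167.2571
r_2 = -32.0522 / 167.2571 = -0.192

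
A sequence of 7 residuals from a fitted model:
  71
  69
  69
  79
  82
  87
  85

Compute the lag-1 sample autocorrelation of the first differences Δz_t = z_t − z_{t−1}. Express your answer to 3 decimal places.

-0.114

First differences Δz: -2, 0, 10, 3, 5, -2
Mean of differences = 2.3333
Numerator Σ(Δz_t−Δz̄)(Δz_{t+1}−Δz̄) = -12.4444
Denominator Σ(Δz_t−Δz̄)² = 109.3333
r_1(Δz) = -12.4444 / 109.3333 = -0.114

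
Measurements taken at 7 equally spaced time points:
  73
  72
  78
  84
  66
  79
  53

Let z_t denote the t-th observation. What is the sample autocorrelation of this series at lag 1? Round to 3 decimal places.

-0.284

Mean z̄ = (73 + 72 + 78 + 84 + 66 + 79 + 53)/7 = 72.1429
Σ(z_t−z̄)(z_{t+1}−z̄) = (-0.1224) + (-0.8367) + (69.4490) + (-72.8367) + (-42.1224) + (-131.2653) = -177.7347
Denominator Σ(z_t−z̄)² = 626.8571
r_1 = -177.7347 / 626.8571 = -0.284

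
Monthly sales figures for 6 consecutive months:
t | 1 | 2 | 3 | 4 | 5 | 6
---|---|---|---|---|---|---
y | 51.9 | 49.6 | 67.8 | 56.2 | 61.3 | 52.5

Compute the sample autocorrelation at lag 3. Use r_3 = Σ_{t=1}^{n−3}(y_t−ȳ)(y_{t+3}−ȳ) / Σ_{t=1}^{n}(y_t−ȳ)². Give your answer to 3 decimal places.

Mean ȳ = (51.9 + 49.6 + 67.8 + 56.2 + 61.3 + 52.5)/6 = 56.5500
Deviations from mean: -4.6500, -6.9500, 11.2500, -0.3500, 4.7500, -4.0500
Numerator Σ_{t=1}^{3}(y_t−ȳ)(y_{t+3}−ȳ) = -76.9475
Denominator Σ(y_t−ȳ)² = 235.5750
r_3 = -76.9475 / 235.5750 = -0.327

-0.327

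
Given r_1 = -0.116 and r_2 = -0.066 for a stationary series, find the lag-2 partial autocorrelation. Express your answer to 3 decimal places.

-0.081

φ_{22} = (r_2 − r_1²) / (1 − r_1²)
r_1² = (-0.116)² = 0.013456
Numerator = -0.066 − 0.0135 = -0.0795; denominator = 1 − 0.0135 = 0.9865
φ_{22} = -0.0795 / 0.9865 = -0.081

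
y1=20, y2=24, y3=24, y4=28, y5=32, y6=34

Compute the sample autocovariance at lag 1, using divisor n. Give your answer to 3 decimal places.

Mean ȳ = (20 + 24 + 24 + 28 + 32 + 34)/6 = 27.0000
Deviations: -7.0000, -3.0000, -3.0000, 1.0000, 5.0000, 7.0000
Σ_{t=1}^{5}(y_t−ȳ)(y_{t+1}−ȳ) = 67.0000
γ_1 = 67.0000 / 6 = 11.167

11.167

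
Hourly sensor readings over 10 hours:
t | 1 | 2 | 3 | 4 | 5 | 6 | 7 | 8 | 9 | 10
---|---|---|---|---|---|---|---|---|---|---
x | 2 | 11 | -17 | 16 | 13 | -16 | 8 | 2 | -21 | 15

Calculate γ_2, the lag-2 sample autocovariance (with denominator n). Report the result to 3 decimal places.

-41.218

Mean x̄ = (2 + 11 − 17 + 16 + 13 − 16 + 8 + 2 − 21 + 15)/10 = 1.3000
Σ_{t=1}^{8}(x_t−x̄)(x_{t+2}−x̄) = -412.1800
γ_2 = -412.1800 / 10 = -41.218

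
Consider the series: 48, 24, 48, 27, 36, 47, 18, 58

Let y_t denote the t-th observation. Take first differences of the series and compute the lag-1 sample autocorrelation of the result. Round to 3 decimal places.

-0.626

First differences Δy: -24, 24, -21, 9, 11, -29, 40
Mean of differences = 1.4286
Numerator Σ(Δy_t−Δȳ)(Δy_{t+1}−Δȳ) = -2642.4694
Denominator Σ(Δy_t−Δȳ)² = 4221.7143
r_1(Δy) = -2642.4694 / 4221.7143 = -0.626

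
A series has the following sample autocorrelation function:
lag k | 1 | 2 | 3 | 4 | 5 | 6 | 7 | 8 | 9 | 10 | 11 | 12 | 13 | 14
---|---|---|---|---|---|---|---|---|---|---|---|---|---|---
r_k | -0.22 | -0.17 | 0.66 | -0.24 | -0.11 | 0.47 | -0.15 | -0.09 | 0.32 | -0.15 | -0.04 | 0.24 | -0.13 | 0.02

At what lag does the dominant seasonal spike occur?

3

The largest autocorrelation is r_3 = 0.66, with weaker echoes at lags 6 (0.47), 9 (0.32) and 12 (0.24); the remaining lags stay at or below 0.02.
The dominant spike at lag 3 indicates a seasonal period of 3.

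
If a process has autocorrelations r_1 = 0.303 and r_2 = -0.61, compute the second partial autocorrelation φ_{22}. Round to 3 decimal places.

-0.773

φ_{22} = (r_2 − r_1²) / (1 − r_1²)
r_1² = (0.303)² = 0.091809
Numerator = -0.61 − 0.0918 = -0.7018; denominator = 1 − 0.0918 = 0.9082
φ_{22} = -0.7018 / 0.9082 = -0.773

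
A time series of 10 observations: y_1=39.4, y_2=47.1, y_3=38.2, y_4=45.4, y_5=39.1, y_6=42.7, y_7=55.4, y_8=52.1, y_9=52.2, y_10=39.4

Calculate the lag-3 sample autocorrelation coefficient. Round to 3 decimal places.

Mean ȳ = (39.4 + 47.1 + 38.2 + 45.4 + 39.1 + 42.7 + 55.4 + 52.1 + 52.2 + 39.4)/10 = 45.1000
Σ(y_t−ȳ)(y_{t+3}−ȳ) = (-1.7100) + (-12.0000) + (16.5600) + (3.0900) + (-42.0000) + (-17.0400) + (-58.7100) = -111.8100
Denominator Σ(y_t−ȳ)² = 363.9400
r_3 = -111.8100 / 363.9400 = -0.307

-0.307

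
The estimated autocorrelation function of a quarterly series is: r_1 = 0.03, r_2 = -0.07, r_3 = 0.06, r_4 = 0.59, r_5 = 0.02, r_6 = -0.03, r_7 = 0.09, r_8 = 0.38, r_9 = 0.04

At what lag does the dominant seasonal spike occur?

4

The largest autocorrelation is r_4 = 0.59, with a weaker echo at lag 8 (0.38); the remaining lags stay at or below 0.09.
The dominant spike at lag 4 indicates a seasonal period of 4.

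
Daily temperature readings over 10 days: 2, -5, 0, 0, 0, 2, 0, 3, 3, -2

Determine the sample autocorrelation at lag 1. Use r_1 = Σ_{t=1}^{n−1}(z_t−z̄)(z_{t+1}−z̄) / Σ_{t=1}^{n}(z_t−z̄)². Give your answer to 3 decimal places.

-0.148

Mean z̄ = (2 − 5 + 0 + 0 + 0 + 2 + 0 + 3 + 3 − 2)/10 = 0.3000
Numerator Σ_{t=1}^{9}(z_t−z̄)(z_{t+1}−z̄) = -7.9900
Denominator Σ(z_t−z̄)² = 54.1000
r_1 = -7.9900 / 54.1000 = -0.148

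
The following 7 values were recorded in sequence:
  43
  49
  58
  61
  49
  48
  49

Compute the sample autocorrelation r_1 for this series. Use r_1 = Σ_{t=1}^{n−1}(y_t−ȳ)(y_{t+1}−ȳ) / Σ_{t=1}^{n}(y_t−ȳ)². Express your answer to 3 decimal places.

0.274

Mean ȳ = (43 + 49 + 58 + 61 + 49 + 48 + 49)/7 = 51.0000
Deviations from mean: -8.0000, -2.0000, 7.0000, 10.0000, -2.0000, -3.0000, -2.0000
Numerator Σ_{t=1}^{6}(y_t−ȳ)(y_{t+1}−ȳ) = 64.0000
Denominator Σ(y_t−ȳ)² = 234.0000
r_1 = 64.0000 / 234.0000 = 0.274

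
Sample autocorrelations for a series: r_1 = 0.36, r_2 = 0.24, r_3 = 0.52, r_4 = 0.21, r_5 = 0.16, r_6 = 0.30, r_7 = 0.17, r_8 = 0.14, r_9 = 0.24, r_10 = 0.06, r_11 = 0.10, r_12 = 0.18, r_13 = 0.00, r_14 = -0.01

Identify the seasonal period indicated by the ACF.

3

The largest autocorrelation is r_3 = 0.52; the remaining lags stay at or below 0.36. The elevated value at lag 1 (0.36), dropping to 0.24 at lag 2, reflects decaying short-term dependence rather than seasonality.
The dominant spike at lag 3 indicates a seasonal period of 3.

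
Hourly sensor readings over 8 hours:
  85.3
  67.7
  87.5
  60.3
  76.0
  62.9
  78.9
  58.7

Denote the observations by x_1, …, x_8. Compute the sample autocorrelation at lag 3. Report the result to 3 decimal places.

Mean x̄ = (85.3 + 67.7 + 87.5 + 60.3 + 76.0 + 62.9 + 78.9 + 58.7)/8 = 72.1625
Σ(x_t−x̄)(x_{t+3}−x̄) = (-155.8436) + (-17.1248) + (-142.0636) + (-79.9236) + (-51.6623) = -446.6180
Denominator Σ(x_t−x̄)² = 895.6188
r_3 = -446.6180 / 895.6188 = -0.499

-0.499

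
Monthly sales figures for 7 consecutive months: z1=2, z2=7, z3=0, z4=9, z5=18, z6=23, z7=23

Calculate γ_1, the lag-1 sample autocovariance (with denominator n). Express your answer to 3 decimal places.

44.866

Mean z̄ = (2 + 7 + 0 + 9 + 18 + 23 + 23)/7 = 11.7143
Deviations: -9.7143, -4.7143, -11.7143, -2.7143, 6.2857, 11.2857, 11.2857
Σ_{t=1}^{6}(z_t−z̄)(z_{t+1}−z̄) = 314.0612
γ_1 = 314.0612 / 7 = 44.866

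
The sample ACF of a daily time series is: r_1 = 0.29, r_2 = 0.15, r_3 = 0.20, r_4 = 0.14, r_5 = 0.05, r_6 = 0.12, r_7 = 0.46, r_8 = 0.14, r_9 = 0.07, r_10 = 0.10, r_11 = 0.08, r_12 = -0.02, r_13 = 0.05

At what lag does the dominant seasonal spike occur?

7

The largest autocorrelation is r_7 = 0.46; the remaining lags stay at or below 0.29. The elevated value at lag 1 (0.29), dropping to 0.15 at lag 2, reflects decaying short-term dependence rather than seasonality.
The dominant spike at lag 7 indicates a seasonal period of 7.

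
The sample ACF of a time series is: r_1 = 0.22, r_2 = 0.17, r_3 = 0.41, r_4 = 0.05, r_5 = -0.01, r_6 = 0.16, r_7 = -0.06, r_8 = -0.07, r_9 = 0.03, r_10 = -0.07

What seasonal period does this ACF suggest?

3

The largest autocorrelation is r_3 = 0.41; the remaining lags stay at or below 0.22. The elevated value at lag 1 (0.22), dropping to 0.17 at lag 2, reflects decaying short-term dependence rather than seasonality.
The dominant spike at lag 3 indicates a seasonal period of 3.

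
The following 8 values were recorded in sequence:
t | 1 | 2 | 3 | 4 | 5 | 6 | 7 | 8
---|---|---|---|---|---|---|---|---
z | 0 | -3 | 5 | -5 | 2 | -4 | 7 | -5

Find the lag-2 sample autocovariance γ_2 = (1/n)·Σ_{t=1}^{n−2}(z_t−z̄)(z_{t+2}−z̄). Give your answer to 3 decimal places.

9.746

Mean z̄ = (0 − 3 + 5 − 5 + 2 − 4 + 7 − 5)/8 = -0.3750
Deviations: 0.3750, -2.6250, 5.3750, -4.6250, 2.3750, -3.6250, 7.3750, -4.6250
Σ_{t=1}^{6}(z_t−z̄)(z_{t+2}−z̄) = 77.9688
γ_2 = 77.9688 / 8 = 9.746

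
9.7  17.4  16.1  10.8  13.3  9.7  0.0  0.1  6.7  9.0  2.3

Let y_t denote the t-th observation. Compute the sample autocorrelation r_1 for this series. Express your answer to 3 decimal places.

0.522

Mean ȳ = (9.7 + 17.4 + 16.1 + 10.8 + 13.3 + 9.7 + 0.0 + 0.1 + 6.7 + 9.0 + 2.3)/11 = 8.6455
Numerator Σ_{t=1}^{10}(y_t−ȳ)(y_{t+1}−ȳ) = 183.9388
Denominator Σ(y_t−ȳ)² = 352.6873
r_1 = 183.9388 / 352.6873 = 0.522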